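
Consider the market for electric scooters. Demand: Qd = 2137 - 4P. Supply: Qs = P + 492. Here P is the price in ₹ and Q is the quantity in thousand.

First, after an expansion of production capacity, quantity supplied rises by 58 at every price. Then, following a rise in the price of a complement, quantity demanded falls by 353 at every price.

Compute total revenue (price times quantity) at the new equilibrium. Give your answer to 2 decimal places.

Original equilibrium: 2137 - 4P = P + 492 gives 1645 = 5P, so P = 329 and Q = 821.
After the shift, demand is Qd = 1784 - 4P and supply is Qs = P + 550.
New equilibrium: 1784 - 4P = P + 550 ⇒ 1234 = 5P ⇒ P = 246.8, Q = 796.8.
New expenditure = 246.8 × 796.8 = 196650.24.

196650.24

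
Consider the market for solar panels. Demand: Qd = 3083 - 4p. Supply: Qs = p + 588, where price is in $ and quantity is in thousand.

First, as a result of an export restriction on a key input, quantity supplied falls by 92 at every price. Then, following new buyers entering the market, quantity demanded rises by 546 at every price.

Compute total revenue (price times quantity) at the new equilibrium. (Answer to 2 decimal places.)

703421.16

Before the shock: 3083 - 4p = p + 588 ⇒ 2495 = 5p ⇒ p = 499, Q = 1087.
After the shift, demand is Qd = 3629 - 4p and supply is Qs = p + 496.
Clearing the new market: 3629 - 4p = p + 496, so p = 626.6 and Q = 1122.6.
New expenditure = 626.6 × 1122.6 = 703421.16.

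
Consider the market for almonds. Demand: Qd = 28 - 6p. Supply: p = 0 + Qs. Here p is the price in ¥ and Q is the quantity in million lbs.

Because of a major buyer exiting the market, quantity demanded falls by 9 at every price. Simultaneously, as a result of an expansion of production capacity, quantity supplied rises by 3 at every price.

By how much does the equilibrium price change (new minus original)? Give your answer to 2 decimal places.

-1.71

Before the shock: 28 - 6p = p ⇒ 28 = 7p ⇒ p = 4, Q = 4.
The shock moves the curves to Qd = 19 - 6p and Qs = p + 3.
New equilibrium: 19 - 6p = p + 3 ⇒ 16 = 7p ⇒ p = 16/7 ≈ 2.2857, Q = 37/7 ≈ 5.2857.
Δp = 2.2857 − 4 = -1.71.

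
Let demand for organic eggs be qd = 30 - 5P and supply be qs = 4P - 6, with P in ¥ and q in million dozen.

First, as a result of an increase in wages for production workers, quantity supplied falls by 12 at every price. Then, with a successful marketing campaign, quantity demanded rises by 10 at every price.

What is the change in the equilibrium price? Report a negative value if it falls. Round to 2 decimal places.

Initially, 30 - 5P = 4P - 6, so 36 = 9P and P = 4, q = 10.
With the change applied: demand qd = 40 - 5P, supply qs = 4P - 18.
Setting them equal: 40 - 5P = 4P - 18 → 58 = 9P, so P = 58/9 ≈ 6.4444 and q = 70/9 ≈ 7.7778.
ΔP = 6.4444 − 4 = +2.44.

+2.44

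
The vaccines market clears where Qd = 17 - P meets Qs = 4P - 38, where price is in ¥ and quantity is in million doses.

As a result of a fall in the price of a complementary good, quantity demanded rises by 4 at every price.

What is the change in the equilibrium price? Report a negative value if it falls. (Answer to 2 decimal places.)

+0.80

Original equilibrium: 17 - P = 4P - 38 gives 55 = 5P, so P = 11 and Q = 6.
With the change applied: demand Qd = 21 - P, supply Qs = 4P - 38.
Equate the new curves: 21 - P = 4P - 38, giving 59 = 5P, P = 11.8, Q = 9.2.
ΔP = 11.8 − 11 = +0.80.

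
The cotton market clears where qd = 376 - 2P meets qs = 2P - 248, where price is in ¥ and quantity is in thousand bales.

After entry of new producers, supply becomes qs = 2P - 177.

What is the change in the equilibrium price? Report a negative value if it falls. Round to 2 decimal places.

-17.75

Before the shock: 376 - 2P = 2P - 248 ⇒ 624 = 4P ⇒ P = 156, q = 64.
The new curves are qd = 376 - 2P (demand) and qs = 2P - 177 (supply).
Clearing the new market: 376 - 2P = 2P - 177, so P = 138.25 and q = 99.5.
ΔP = 138.25 − 156 = -17.75.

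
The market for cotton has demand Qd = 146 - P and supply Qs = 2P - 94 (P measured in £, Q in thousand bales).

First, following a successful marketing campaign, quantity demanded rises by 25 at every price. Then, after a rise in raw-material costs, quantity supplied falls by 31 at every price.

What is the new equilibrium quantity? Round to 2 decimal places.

Initially, 146 - P = 2P - 94, so 240 = 3P and P = 80, Q = 66.
The shock moves the curves to Qd = 171 - P and Qs = 2P - 125.
Equate the new curves: 171 - P = 2P - 125, giving 296 = 3P, P = 296/3 ≈ 98.6667, Q = 217/3 ≈ 72.3333.

72.33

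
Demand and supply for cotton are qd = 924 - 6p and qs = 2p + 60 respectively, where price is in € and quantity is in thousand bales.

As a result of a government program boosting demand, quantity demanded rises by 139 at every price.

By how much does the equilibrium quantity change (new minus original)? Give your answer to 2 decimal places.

Original equilibrium: 924 - 6p = 2p + 60 gives 864 = 8p, so p = 108 and q = 276.
The shock moves the curves to qd = 1063 - 6p and qs = 2p + 60.
Equate the new curves: 1063 - 6p = 2p + 60, giving 1003 = 8p, p = 125.375, q = 310.75.
Δq = 310.75 − 276 = +34.75.

+34.75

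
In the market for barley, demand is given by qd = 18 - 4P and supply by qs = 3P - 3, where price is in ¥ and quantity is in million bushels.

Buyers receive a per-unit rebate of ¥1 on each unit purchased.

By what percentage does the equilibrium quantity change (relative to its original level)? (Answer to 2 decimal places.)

+28.57

Solve the original market: 18 - 4P = 3P - 3, hence P = 3 and q = 6.
Since buyers' out-of-pocket price is the market price minus the rebate, the effective demand curve becomes qd = 22 - 4P.
Equate the new curves: 22 - 4P = 3P - 3, giving 25 = 7P, P = 25/7 ≈ 3.5714, q = 54/7 ≈ 7.7143.
%Δq = (7.7143 − 6) / 6 × 100 = +28.57%.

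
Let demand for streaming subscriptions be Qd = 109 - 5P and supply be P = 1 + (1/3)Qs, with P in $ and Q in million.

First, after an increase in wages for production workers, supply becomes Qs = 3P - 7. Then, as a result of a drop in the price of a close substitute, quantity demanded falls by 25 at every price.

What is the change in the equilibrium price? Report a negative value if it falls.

-2.625

Before the shock: 109 - 5P = 3P - 3 ⇒ 112 = 8P ⇒ P = 14, Q = 39.
After the shift, demand is Qd = 84 - 5P and supply is Qs = 3P - 7.
Setting them equal: 84 - 5P = 3P - 7 → 91 = 8P, so P = 11.375 and Q = 27.125.
ΔP = 11.375 − 14 = -2.625.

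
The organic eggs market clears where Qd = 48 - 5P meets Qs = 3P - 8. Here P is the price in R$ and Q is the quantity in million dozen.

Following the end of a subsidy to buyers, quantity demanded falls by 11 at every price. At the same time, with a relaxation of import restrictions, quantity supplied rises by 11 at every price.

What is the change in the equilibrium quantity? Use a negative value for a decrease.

Original equilibrium: 48 - 5P = 3P - 8 gives 56 = 8P, so P = 7 and Q = 13.
After the shift, demand is Qd = 37 - 5P and supply is Qs = 3P + 3.
New equilibrium: 37 - 5P = 3P + 3 ⇒ 34 = 8P ⇒ P = 4.25, Q = 15.75.
ΔQ = 15.75 − 13 = +2.75.

+2.75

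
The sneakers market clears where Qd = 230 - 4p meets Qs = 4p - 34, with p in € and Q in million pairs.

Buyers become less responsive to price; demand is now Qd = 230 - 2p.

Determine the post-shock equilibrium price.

44

Initially, 230 - 4p = 4p - 34, so 264 = 8p and p = 33, Q = 98.
With the change applied: demand Qd = 230 - 2p, supply Qs = 4p - 34.
New equilibrium: 230 - 2p = 4p - 34 ⇒ 264 = 6p ⇒ p = 44, Q = 142.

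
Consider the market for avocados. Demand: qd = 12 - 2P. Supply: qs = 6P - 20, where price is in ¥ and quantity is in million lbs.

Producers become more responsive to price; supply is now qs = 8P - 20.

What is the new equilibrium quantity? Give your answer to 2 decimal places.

5.60

Solve the original market: 12 - 2P = 6P - 20, hence P = 4 and q = 4.
The new curves are qd = 12 - 2P (demand) and qs = 8P - 20 (supply).
Clearing the new market: 12 - 2P = 8P - 20, so P = 3.2 and q = 5.6.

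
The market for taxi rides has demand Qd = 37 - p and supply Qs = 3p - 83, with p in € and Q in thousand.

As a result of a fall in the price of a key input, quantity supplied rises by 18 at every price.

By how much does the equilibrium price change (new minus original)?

-4.5

Original equilibrium: 37 - p = 3p - 83 gives 120 = 4p, so p = 30 and Q = 7.
The shock moves the curves to Qd = 37 - p and Qs = 3p - 65.
Equate the new curves: 37 - p = 3p - 65, giving 102 = 4p, p = 25.5, Q = 11.5.
Δp = 25.5 − 30 = -4.5.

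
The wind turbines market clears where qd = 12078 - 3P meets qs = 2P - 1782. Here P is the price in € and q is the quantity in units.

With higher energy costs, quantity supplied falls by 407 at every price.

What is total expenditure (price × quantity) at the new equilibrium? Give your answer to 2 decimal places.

Solve the original market: 12078 - 3P = 2P - 1782, hence P = 2772 and q = 3762.
With the change applied: demand qd = 12078 - 3P, supply qs = 2P - 2189.
Setting them equal: 12078 - 3P = 2P - 2189 → 14267 = 5P, so P = 2853.4 and q = 3517.8.
New expenditure = 2853.4 × 3517.8 = 10037690.52.

10037690.52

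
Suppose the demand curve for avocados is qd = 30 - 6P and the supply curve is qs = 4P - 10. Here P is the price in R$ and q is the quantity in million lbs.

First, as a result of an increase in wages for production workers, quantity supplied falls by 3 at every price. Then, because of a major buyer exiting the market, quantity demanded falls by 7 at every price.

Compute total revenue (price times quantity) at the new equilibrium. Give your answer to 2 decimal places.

5.04

Before the shock: 30 - 6P = 4P - 10 ⇒ 40 = 10P ⇒ P = 4, q = 6.
The new curves are qd = 23 - 6P (demand) and qs = 4P - 13 (supply).
Clearing the new market: 23 - 6P = 4P - 13, so P = 3.6 and q = 1.4.
New expenditure = 3.6 × 1.4 = 5.04.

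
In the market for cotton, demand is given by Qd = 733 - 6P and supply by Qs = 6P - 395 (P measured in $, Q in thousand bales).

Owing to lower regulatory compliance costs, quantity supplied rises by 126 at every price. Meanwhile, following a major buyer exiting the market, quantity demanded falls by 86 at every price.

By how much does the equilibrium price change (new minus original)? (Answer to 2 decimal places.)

Solve the original market: 733 - 6P = 6P - 395, hence P = 94 and Q = 169.
With the change applied: demand Qd = 647 - 6P, supply Qs = 6P - 269.
Equate the new curves: 647 - 6P = 6P - 269, giving 916 = 12P, P = 229/3 ≈ 76.3333, Q = 189.
ΔP = 76.3333 − 94 = -17.67.

-17.67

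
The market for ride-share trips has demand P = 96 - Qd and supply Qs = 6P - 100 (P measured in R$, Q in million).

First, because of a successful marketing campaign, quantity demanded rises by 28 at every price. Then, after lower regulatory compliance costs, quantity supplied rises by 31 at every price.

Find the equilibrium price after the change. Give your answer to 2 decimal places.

Initially, 96 - P = 6P - 100, so 196 = 7P and P = 28, Q = 68.
After the shift, demand is Qd = 124 - P and supply is Qs = 6P - 69.
Clearing the new market: 124 - P = 6P - 69, so P = 193/7 ≈ 27.5714 and Q = 675/7 ≈ 96.4286.

27.57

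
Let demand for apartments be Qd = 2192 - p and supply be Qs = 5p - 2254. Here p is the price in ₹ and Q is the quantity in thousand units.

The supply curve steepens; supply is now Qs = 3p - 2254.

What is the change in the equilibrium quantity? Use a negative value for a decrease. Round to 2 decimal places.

-370.50

Solve the original market: 2192 - p = 5p - 2254, hence p = 741 and Q = 1451.
With the change applied: demand Qd = 2192 - p, supply Qs = 3p - 2254.
New equilibrium: 2192 - p = 3p - 2254 ⇒ 4446 = 4p ⇒ p = 1111.5, Q = 1080.5.
ΔQ = 1080.5 − 1451 = -370.50.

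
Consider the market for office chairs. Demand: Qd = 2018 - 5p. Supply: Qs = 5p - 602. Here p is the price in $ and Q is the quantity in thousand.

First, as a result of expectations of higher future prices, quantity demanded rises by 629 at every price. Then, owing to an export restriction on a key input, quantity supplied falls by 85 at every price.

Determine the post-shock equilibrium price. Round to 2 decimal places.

333.40

Original equilibrium: 2018 - 5p = 5p - 602 gives 2620 = 10p, so p = 262 and Q = 708.
The new curves are Qd = 2647 - 5p (demand) and Qs = 5p - 687 (supply).
Equate the new curves: 2647 - 5p = 5p - 687, giving 3334 = 10p, p = 333.4, Q = 980.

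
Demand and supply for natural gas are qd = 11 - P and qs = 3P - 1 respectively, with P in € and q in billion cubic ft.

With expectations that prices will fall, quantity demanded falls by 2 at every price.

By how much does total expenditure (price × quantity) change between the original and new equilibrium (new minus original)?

-7.75

Before the shock: 11 - P = 3P - 1 ⇒ 12 = 4P ⇒ P = 3, q = 8.
The shock moves the curves to qd = 9 - P and qs = 3P - 1.
Equate the new curves: 9 - P = 3P - 1, giving 10 = 4P, P = 2.5, q = 6.5.
Expenditure moves from 3×8 = 24 to 2.5×6.5 = 16.25; change = -7.75.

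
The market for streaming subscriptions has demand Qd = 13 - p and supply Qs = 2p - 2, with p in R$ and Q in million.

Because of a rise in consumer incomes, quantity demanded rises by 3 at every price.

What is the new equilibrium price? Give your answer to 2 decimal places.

6.00

Initially, 13 - p = 2p - 2, so 15 = 3p and p = 5, Q = 8.
After the shift, demand is Qd = 16 - p and supply is Qs = 2p - 2.
New equilibrium: 16 - p = 2p - 2 ⇒ 18 = 3p ⇒ p = 6, Q = 10.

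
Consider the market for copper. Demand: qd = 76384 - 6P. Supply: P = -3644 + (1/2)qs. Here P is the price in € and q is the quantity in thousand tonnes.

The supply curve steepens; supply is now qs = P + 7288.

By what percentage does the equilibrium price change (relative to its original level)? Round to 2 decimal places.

+14.29

Solve the original market: 76384 - 6P = 2P + 7288, hence P = 8637 and q = 24562.
The shock moves the curves to qd = 76384 - 6P and qs = P + 7288.
New equilibrium: 76384 - 6P = P + 7288 ⇒ 69096 = 7P ⇒ P = 69096/7 ≈ 9870.8571, q = 120112/7 ≈ 17158.8571.
%ΔP = (9870.8571 − 8637) / 8637 × 100 = +14.29%.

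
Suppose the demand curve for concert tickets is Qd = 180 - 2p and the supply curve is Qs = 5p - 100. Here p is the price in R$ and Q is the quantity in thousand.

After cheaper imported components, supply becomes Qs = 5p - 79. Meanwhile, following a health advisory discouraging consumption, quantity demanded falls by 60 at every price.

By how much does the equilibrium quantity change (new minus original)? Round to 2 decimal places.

Initially, 180 - 2p = 5p - 100, so 280 = 7p and p = 40, Q = 100.
The shock moves the curves to Qd = 120 - 2p and Qs = 5p - 79.
Equate the new curves: 120 - 2p = 5p - 79, giving 199 = 7p, p = 199/7 ≈ 28.4286, Q = 442/7 ≈ 63.1429.
ΔQ = 63.1429 − 100 = -36.86.

-36.86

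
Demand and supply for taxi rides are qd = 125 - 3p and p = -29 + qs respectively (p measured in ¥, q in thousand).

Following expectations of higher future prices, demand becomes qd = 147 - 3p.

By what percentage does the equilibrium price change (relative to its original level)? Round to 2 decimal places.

+22.92

Original equilibrium: 125 - 3p = p + 29 gives 96 = 4p, so p = 24 and q = 53.
The new curves are qd = 147 - 3p (demand) and qs = p + 29 (supply).
Clearing the new market: 147 - 3p = p + 29, so p = 29.5 and q = 58.5.
%Δp = (29.5 − 24) / 24 × 100 = +22.92%.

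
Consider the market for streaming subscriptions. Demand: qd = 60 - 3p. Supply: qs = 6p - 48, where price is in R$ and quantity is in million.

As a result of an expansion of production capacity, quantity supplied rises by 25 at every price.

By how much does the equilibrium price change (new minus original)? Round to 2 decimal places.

-2.78

Solve the original market: 60 - 3p = 6p - 48, hence p = 12 and q = 24.
With the change applied: demand qd = 60 - 3p, supply qs = 6p - 23.
New equilibrium: 60 - 3p = 6p - 23 ⇒ 83 = 9p ⇒ p = 83/9 ≈ 9.2222, q = 97/3 ≈ 32.3333.
Δp = 9.2222 − 12 = -2.78.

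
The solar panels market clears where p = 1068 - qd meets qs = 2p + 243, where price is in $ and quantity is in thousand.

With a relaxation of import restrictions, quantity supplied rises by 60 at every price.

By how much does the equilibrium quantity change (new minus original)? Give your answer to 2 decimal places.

Original equilibrium: 1068 - p = 2p + 243 gives 825 = 3p, so p = 275 and q = 793.
After the shift, demand is qd = 1068 - p and supply is qs = 2p + 303.
Clearing the new market: 1068 - p = 2p + 303, so p = 255 and q = 813.
Δq = 813 − 793 = +20.00.

+20.00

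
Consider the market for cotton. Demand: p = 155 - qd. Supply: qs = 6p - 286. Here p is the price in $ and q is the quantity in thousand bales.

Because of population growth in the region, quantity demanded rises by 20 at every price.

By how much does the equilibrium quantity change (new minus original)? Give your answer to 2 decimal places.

+17.14

Before the shock: 155 - p = 6p - 286 ⇒ 441 = 7p ⇒ p = 63, q = 92.
The shock moves the curves to qd = 175 - p and qs = 6p - 286.
Equate the new curves: 175 - p = 6p - 286, giving 461 = 7p, p = 461/7 ≈ 65.8571, q = 764/7 ≈ 109.1429.
Δq = 109.1429 − 92 = +17.14.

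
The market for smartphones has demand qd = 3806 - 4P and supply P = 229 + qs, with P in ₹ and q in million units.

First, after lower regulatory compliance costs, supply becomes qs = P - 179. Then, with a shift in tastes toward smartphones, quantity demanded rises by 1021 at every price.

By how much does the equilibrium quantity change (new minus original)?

Before the shock: 3806 - 4P = P - 229 ⇒ 4035 = 5P ⇒ P = 807, q = 578.
After the shift, demand is qd = 4827 - 4P and supply is qs = P - 179.
Setting them equal: 4827 - 4P = P - 179 → 5006 = 5P, so P = 1001.2 and q = 822.2.
Δq = 822.2 − 578 = +244.2.

+244.2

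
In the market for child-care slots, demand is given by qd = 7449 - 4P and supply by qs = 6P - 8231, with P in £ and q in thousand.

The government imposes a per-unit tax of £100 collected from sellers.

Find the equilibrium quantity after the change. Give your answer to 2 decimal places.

937.00

Before the shock: 7449 - 4P = 6P - 8231 ⇒ 15680 = 10P ⇒ P = 1568, q = 1177.
Since sellers keep the price net of the tax, the effective supply curve becomes qs = 6P - 8831.
Equate the new curves: 7449 - 4P = 6P - 8831, giving 16280 = 10P, P = 1628, q = 937.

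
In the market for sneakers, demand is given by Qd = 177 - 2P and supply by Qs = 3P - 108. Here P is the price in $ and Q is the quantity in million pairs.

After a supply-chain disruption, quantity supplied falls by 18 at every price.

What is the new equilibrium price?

60.6

Solve the original market: 177 - 2P = 3P - 108, hence P = 57 and Q = 63.
After the shift, demand is Qd = 177 - 2P and supply is Qs = 3P - 126.
Equate the new curves: 177 - 2P = 3P - 126, giving 303 = 5P, P = 60.6, Q = 55.8.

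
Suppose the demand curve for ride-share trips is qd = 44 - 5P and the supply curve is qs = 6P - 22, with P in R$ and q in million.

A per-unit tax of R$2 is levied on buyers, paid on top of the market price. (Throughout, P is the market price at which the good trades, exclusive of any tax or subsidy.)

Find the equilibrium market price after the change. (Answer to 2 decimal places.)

Original equilibrium: 44 - 5P = 6P - 22 gives 66 = 11P, so P = 6 and q = 14.
Since buyers pay the price plus the tax, the effective demand curve becomes qd = 34 - 5P.
Clearing the new market: 34 - 5P = 6P - 22, so P = 56/11 ≈ 5.0909 and q = 94/11 ≈ 8.5455.

5.09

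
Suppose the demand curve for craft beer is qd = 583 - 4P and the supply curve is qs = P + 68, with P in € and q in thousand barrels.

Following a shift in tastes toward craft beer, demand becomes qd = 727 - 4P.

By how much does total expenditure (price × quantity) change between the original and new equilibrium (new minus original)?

Before the shock: 583 - 4P = P + 68 ⇒ 515 = 5P ⇒ P = 103, q = 171.
The shock moves the curves to qd = 727 - 4P and qs = P + 68.
Setting them equal: 727 - 4P = P + 68 → 659 = 5P, so P = 131.8 and q = 199.8.
Expenditure moves from 103×171 = 17613 to 131.8×199.8 = 26333.64; change = +8720.64.

+8720.64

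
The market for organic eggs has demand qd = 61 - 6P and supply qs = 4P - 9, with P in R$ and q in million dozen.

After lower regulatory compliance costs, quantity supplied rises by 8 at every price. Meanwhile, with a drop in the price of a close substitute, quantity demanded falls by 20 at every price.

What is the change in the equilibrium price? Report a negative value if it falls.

Original equilibrium: 61 - 6P = 4P - 9 gives 70 = 10P, so P = 7 and q = 19.
The shock moves the curves to qd = 41 - 6P and qs = 4P - 1.
New equilibrium: 41 - 6P = 4P - 1 ⇒ 42 = 10P ⇒ P = 4.2, q = 15.8.
ΔP = 4.2 − 7 = -2.8.

-2.8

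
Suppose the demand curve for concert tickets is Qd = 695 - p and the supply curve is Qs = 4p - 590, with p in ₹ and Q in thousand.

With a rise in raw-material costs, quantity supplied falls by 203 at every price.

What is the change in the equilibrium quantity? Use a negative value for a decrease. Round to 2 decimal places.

Before the shock: 695 - p = 4p - 590 ⇒ 1285 = 5p ⇒ p = 257, Q = 438.
With the change applied: demand Qd = 695 - p, supply Qs = 4p - 793.
Equate the new curves: 695 - p = 4p - 793, giving 1488 = 5p, p = 297.6, Q = 397.4.
ΔQ = 397.4 − 438 = -40.60.

-40.60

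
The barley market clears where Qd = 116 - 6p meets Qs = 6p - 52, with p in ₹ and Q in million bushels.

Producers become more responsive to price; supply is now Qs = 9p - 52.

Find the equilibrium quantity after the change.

48.8

Before the shock: 116 - 6p = 6p - 52 ⇒ 168 = 12p ⇒ p = 14, Q = 32.
With the change applied: demand Qd = 116 - 6p, supply Qs = 9p - 52.
Setting them equal: 116 - 6p = 9p - 52 → 168 = 15p, so p = 11.2 and Q = 48.8.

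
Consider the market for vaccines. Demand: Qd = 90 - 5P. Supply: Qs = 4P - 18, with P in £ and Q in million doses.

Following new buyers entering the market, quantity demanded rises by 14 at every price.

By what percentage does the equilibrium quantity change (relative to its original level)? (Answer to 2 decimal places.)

Original equilibrium: 90 - 5P = 4P - 18 gives 108 = 9P, so P = 12 and Q = 30.
The shock moves the curves to Qd = 104 - 5P and Qs = 4P - 18.
Setting them equal: 104 - 5P = 4P - 18 → 122 = 9P, so P = 122/9 ≈ 13.5556 and Q = 326/9 ≈ 36.2222.
%ΔQ = (36.2222 − 30) / 30 × 100 = +20.74%.

+20.74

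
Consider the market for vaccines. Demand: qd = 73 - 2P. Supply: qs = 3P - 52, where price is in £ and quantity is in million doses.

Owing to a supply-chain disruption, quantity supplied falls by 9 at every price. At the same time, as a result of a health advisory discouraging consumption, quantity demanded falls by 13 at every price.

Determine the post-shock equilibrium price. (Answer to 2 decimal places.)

24.20

Initially, 73 - 2P = 3P - 52, so 125 = 5P and P = 25, q = 23.
After the shift, demand is qd = 60 - 2P and supply is qs = 3P - 61.
Setting them equal: 60 - 2P = 3P - 61 → 121 = 5P, so P = 24.2 and q = 11.6.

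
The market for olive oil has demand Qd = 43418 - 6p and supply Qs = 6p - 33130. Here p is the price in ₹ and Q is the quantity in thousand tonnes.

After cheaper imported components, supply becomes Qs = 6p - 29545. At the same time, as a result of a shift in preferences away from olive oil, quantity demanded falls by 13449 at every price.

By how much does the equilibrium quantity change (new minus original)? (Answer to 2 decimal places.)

Before the shock: 43418 - 6p = 6p - 33130 ⇒ 76548 = 12p ⇒ p = 6379, Q = 5144.
With the change applied: demand Qd = 29969 - 6p, supply Qs = 6p - 29545.
New equilibrium: 29969 - 6p = 6p - 29545 ⇒ 59514 = 12p ⇒ p = 4959.5, Q = 212.
ΔQ = 212 − 5144 = -4932.00.

-4932.00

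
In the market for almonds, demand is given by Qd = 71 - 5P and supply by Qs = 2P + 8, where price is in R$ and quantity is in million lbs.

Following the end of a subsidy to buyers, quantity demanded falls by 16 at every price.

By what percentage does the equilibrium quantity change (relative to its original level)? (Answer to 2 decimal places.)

-17.58

Solve the original market: 71 - 5P = 2P + 8, hence P = 9 and Q = 26.
The shock moves the curves to Qd = 55 - 5P and Qs = 2P + 8.
Equate the new curves: 55 - 5P = 2P + 8, giving 47 = 7P, P = 47/7 ≈ 6.7143, Q = 150/7 ≈ 21.4286.
%ΔQ = (21.4286 − 26) / 26 × 100 = -17.58%.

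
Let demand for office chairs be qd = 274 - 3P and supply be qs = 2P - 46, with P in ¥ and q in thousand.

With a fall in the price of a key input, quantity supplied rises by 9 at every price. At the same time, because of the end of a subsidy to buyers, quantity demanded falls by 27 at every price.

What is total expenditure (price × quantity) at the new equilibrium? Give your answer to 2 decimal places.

4350.88

Original equilibrium: 274 - 3P = 2P - 46 gives 320 = 5P, so P = 64 and q = 82.
With the change applied: demand qd = 247 - 3P, supply qs = 2P - 37.
Equate the new curves: 247 - 3P = 2P - 37, giving 284 = 5P, P = 56.8, q = 76.6.
New expenditure = 56.8 × 76.6 = 4350.88.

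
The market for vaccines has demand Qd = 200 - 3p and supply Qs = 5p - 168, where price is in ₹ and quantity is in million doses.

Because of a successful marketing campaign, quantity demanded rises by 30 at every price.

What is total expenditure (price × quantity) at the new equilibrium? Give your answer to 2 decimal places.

Original equilibrium: 200 - 3p = 5p - 168 gives 368 = 8p, so p = 46 and Q = 62.
After the shift, demand is Qd = 230 - 3p and supply is Qs = 5p - 168.
Equate the new curves: 230 - 3p = 5p - 168, giving 398 = 8p, p = 49.75, Q = 80.75.
New expenditure = 49.75 × 80.75 = 4017.31.

4017.31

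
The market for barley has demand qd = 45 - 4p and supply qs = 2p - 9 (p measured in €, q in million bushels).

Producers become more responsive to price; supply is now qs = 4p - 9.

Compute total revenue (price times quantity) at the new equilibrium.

121.5

Solve the original market: 45 - 4p = 2p - 9, hence p = 9 and q = 9.
The shock moves the curves to qd = 45 - 4p and qs = 4p - 9.
New equilibrium: 45 - 4p = 4p - 9 ⇒ 54 = 8p ⇒ p = 6.75, q = 18.
New expenditure = 6.75 × 18 = 121.5.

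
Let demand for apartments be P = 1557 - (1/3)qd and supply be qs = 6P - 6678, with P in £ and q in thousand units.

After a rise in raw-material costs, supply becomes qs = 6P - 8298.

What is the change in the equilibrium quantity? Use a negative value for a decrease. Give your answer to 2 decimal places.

Initially, 4671 - 3P = 6P - 6678, so 11349 = 9P and P = 1261, q = 888.
The shock moves the curves to qd = 4671 - 3P and qs = 6P - 8298.
Clearing the new market: 4671 - 3P = 6P - 8298, so P = 1441 and q = 348.
Δq = 348 − 888 = -540.00.

-540.00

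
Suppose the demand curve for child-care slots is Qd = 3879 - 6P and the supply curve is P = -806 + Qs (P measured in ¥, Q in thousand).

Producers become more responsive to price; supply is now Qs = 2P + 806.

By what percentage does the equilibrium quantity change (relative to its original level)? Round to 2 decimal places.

+26.45

Solve the original market: 3879 - 6P = P + 806, hence P = 439 and Q = 1245.
The shock moves the curves to Qd = 3879 - 6P and Qs = 2P + 806.
Clearing the new market: 3879 - 6P = 2P + 806, so P = 384.125 and Q = 1574.25.
%ΔQ = (1574.25 − 1245) / 1245 × 100 = +26.45%.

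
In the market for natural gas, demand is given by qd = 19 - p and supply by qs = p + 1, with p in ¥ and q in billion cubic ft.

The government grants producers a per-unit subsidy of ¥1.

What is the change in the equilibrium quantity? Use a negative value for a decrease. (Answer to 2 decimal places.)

+0.50

Before the shock: 19 - p = p + 1 ⇒ 18 = 2p ⇒ p = 9, q = 10.
Since sellers receive the price plus the subsidy, the effective supply curve becomes qs = p + 2.
Equate the new curves: 19 - p = p + 2, giving 17 = 2p, p = 8.5, q = 10.5.
Δq = 10.5 − 10 = +0.50.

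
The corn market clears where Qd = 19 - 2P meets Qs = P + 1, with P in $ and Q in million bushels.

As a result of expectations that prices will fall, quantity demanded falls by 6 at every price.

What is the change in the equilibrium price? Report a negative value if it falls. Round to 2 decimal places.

-2.00

Solve the original market: 19 - 2P = P + 1, hence P = 6 and Q = 7.
The shock moves the curves to Qd = 13 - 2P and Qs = P + 1.
Clearing the new market: 13 - 2P = P + 1, so P = 4 and Q = 5.
ΔP = 4 − 6 = -2.00.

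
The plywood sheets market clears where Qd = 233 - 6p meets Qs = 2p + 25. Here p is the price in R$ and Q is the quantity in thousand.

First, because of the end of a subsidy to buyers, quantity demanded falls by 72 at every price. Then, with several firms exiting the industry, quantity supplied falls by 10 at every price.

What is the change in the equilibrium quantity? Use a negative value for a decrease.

-25.5

Original equilibrium: 233 - 6p = 2p + 25 gives 208 = 8p, so p = 26 and Q = 77.
The new curves are Qd = 161 - 6p (demand) and Qs = 2p + 15 (supply).
New equilibrium: 161 - 6p = 2p + 15 ⇒ 146 = 8p ⇒ p = 18.25, Q = 51.5.
ΔQ = 51.5 − 77 = -25.5.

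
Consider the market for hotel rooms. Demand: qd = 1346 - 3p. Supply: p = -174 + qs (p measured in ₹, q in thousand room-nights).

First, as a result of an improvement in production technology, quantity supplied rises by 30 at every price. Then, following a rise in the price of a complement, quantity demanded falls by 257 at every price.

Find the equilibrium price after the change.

Initially, 1346 - 3p = p + 174, so 1172 = 4p and p = 293, q = 467.
The shock moves the curves to qd = 1089 - 3p and qs = p + 204.
Setting them equal: 1089 - 3p = p + 204 → 885 = 4p, so p = 221.25 and q = 425.25.

221.25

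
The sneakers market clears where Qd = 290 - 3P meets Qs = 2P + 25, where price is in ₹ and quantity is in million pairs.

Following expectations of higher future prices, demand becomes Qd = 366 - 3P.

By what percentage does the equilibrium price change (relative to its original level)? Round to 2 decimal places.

+28.68

Initially, 290 - 3P = 2P + 25, so 265 = 5P and P = 53, Q = 131.
The new curves are Qd = 366 - 3P (demand) and Qs = 2P + 25 (supply).
New equilibrium: 366 - 3P = 2P + 25 ⇒ 341 = 5P ⇒ P = 68.2, Q = 161.4.
%ΔP = (68.2 − 53) / 53 × 100 = +28.68%.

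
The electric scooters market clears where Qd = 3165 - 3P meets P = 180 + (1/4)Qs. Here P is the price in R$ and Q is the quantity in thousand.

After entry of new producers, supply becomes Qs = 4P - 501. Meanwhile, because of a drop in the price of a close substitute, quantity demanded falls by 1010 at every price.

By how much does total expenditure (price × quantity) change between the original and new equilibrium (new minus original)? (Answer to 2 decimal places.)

-446729.55

Initially, 3165 - 3P = 4P - 720, so 3885 = 7P and P = 555, Q = 1500.
The shock moves the curves to Qd = 2155 - 3P and Qs = 4P - 501.
Equate the new curves: 2155 - 3P = 4P - 501, giving 2656 = 7P, P = 2656/7 ≈ 379.4286, Q = 7117/7 ≈ 1016.7143.
Expenditure moves from 555×1500 = 832500 to 379.4286×1016.7143 = 385770.4490; change = -446729.55.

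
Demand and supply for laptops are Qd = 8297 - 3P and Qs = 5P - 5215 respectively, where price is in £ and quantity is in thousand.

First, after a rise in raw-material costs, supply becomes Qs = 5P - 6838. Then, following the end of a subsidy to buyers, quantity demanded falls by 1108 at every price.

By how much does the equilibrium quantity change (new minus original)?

Original equilibrium: 8297 - 3P = 5P - 5215 gives 13512 = 8P, so P = 1689 and Q = 3230.
After the shift, demand is Qd = 7189 - 3P and supply is Qs = 5P - 6838.
Clearing the new market: 7189 - 3P = 5P - 6838, so P = 1753.375 and Q = 1928.875.
ΔQ = 1928.875 − 3230 = -1301.125.

-1301.125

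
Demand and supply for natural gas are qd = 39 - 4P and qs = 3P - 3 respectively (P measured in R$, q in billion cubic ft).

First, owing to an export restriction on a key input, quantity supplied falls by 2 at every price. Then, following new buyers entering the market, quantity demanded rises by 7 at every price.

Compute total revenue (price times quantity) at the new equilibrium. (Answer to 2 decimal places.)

122.82

Before the shock: 39 - 4P = 3P - 3 ⇒ 42 = 7P ⇒ P = 6, q = 15.
The new curves are qd = 46 - 4P (demand) and qs = 3P - 5 (supply).
Clearing the new market: 46 - 4P = 3P - 5, so P = 51/7 ≈ 7.2857 and q = 118/7 ≈ 16.8571.
New expenditure = 7.2857 × 16.8571 = 122.82.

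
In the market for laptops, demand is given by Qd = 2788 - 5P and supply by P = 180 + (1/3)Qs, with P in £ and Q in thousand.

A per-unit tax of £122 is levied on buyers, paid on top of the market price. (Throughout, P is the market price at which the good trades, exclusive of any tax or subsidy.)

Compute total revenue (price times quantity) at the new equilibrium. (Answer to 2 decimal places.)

162825.19

Initially, 2788 - 5P = 3P - 540, so 3328 = 8P and P = 416, Q = 708.
Since buyers pay the price plus the tax, the effective demand curve becomes Qd = 2178 - 5P.
Clearing the new market: 2178 - 5P = 3P - 540, so P = 339.75 and Q = 479.25.
New expenditure = 339.75 × 479.25 = 162825.19.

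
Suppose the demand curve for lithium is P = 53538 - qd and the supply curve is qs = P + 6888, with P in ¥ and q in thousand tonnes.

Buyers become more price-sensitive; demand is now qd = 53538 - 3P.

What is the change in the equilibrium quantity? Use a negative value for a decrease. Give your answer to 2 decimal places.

Original equilibrium: 53538 - P = P + 6888 gives 46650 = 2P, so P = 23325 and q = 30213.
The new curves are qd = 53538 - 3P (demand) and qs = P + 6888 (supply).
Equate the new curves: 53538 - 3P = P + 6888, giving 46650 = 4P, P = 11662.5, q = 18550.5.
Δq = 18550.5 − 30213 = -11662.50.

-11662.50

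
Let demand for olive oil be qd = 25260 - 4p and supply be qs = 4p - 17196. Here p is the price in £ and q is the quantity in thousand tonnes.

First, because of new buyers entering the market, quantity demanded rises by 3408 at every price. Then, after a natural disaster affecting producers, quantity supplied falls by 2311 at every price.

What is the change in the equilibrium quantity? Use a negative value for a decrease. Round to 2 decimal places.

Original equilibrium: 25260 - 4p = 4p - 17196 gives 42456 = 8p, so p = 5307 and q = 4032.
After the shift, demand is qd = 28668 - 4p and supply is qs = 4p - 19507.
Setting them equal: 28668 - 4p = 4p - 19507 → 48175 = 8p, so p = 6021.875 and q = 4580.5.
Δq = 4580.5 − 4032 = +548.50.

+548.50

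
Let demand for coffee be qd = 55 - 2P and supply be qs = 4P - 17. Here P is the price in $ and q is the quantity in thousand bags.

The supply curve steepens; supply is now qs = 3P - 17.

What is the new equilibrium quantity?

Solve the original market: 55 - 2P = 4P - 17, hence P = 12 and q = 31.
After the shift, demand is qd = 55 - 2P and supply is qs = 3P - 17.
Clearing the new market: 55 - 2P = 3P - 17, so P = 14.4 and q = 26.2.

26.2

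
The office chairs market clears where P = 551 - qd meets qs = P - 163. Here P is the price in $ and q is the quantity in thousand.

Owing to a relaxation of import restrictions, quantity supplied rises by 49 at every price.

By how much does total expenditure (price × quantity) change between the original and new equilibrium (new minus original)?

Before the shock: 551 - P = P - 163 ⇒ 714 = 2P ⇒ P = 357, q = 194.
With the change applied: demand qd = 551 - P, supply qs = P - 114.
New equilibrium: 551 - P = P - 114 ⇒ 665 = 2P ⇒ P = 332.5, q = 218.5.
Expenditure moves from 357×194 = 69258 to 332.5×218.5 = 72651.25; change = +3393.25.

+3393.25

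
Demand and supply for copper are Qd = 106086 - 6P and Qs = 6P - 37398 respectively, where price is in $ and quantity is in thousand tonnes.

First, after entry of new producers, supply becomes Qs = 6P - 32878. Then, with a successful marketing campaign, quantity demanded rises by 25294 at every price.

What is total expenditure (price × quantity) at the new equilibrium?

674155896.5

Solve the original market: 106086 - 6P = 6P - 37398, hence P = 11957 and Q = 34344.
With the change applied: demand Qd = 131380 - 6P, supply Qs = 6P - 32878.
Setting them equal: 131380 - 6P = 6P - 32878 → 164258 = 12P, so P = 82129/6 ≈ 13688.1667 and Q = 49251.
New expenditure = 13688.1667 × 49251 = 674155896.5.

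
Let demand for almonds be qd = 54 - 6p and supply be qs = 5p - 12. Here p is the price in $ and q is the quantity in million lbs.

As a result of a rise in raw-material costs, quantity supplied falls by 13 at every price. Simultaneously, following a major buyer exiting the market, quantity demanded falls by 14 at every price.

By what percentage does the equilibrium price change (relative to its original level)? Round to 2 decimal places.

Original equilibrium: 54 - 6p = 5p - 12 gives 66 = 11p, so p = 6 and q = 18.
After the shift, demand is qd = 40 - 6p and supply is qs = 5p - 25.
New equilibrium: 40 - 6p = 5p - 25 ⇒ 65 = 11p ⇒ p = 65/11 ≈ 5.9091, q = 50/11 ≈ 4.5455.
%Δp = (5.9091 − 6) / 6 × 100 = -1.52%.

-1.52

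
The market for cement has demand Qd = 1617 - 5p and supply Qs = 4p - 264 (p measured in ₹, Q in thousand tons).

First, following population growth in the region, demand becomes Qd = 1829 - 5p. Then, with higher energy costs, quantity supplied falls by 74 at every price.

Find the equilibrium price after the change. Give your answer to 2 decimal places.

Initially, 1617 - 5p = 4p - 264, so 1881 = 9p and p = 209, Q = 572.
The new curves are Qd = 1829 - 5p (demand) and Qs = 4p - 338 (supply).
New equilibrium: 1829 - 5p = 4p - 338 ⇒ 2167 = 9p ⇒ p = 2167/9 ≈ 240.7778, Q = 5626/9 ≈ 625.1111.

240.78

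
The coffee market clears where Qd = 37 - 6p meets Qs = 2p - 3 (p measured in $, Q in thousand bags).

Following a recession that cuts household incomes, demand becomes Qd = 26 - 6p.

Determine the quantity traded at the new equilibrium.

4.25

Original equilibrium: 37 - 6p = 2p - 3 gives 40 = 8p, so p = 5 and Q = 7.
With the change applied: demand Qd = 26 - 6p, supply Qs = 2p - 3.
New equilibrium: 26 - 6p = 2p - 3 ⇒ 29 = 8p ⇒ p = 3.625, Q = 4.25.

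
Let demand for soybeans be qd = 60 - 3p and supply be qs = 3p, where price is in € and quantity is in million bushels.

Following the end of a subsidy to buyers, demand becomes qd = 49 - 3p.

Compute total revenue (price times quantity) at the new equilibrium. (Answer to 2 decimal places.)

Before the shock: 60 - 3p = 3p ⇒ 60 = 6p ⇒ p = 10, q = 30.
With the change applied: demand qd = 49 - 3p, supply qs = 3p.
Setting them equal: 49 - 3p = 3p → 49 = 6p, so p = 49/6 ≈ 8.1667 and q = 24.5.
New expenditure = 8.1667 × 24.5 = 200.08.

200.08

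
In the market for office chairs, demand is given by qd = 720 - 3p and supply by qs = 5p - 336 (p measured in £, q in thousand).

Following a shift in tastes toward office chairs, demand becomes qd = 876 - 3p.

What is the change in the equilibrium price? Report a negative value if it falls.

Solve the original market: 720 - 3p = 5p - 336, hence p = 132 and q = 324.
The new curves are qd = 876 - 3p (demand) and qs = 5p - 336 (supply).
Setting them equal: 876 - 3p = 5p - 336 → 1212 = 8p, so p = 151.5 and q = 421.5.
Δp = 151.5 − 132 = +19.5.

+19.5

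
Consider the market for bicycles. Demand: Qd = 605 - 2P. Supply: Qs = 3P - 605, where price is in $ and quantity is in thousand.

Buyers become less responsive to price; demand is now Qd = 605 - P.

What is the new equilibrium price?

302.5

Before the shock: 605 - 2P = 3P - 605 ⇒ 1210 = 5P ⇒ P = 242, Q = 121.
The shock moves the curves to Qd = 605 - P and Qs = 3P - 605.
Setting them equal: 605 - P = 3P - 605 → 1210 = 4P, so P = 302.5 and Q = 302.5.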